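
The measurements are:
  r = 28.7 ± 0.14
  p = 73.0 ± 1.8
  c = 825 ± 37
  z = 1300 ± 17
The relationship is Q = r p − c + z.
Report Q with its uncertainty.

2570 ± 66.6

Let w = r·p = 2100. δw/w = √((1·δr/r)² + (1·δp/p)²) = √(2.38e-05 + 0.000608) = 0.0251, so δw = 52.7.
Q = w − c + z: δQ = √(δw² + δc² + δz²) = √(2770 + 1370 + 289) = 66.6
Q = 2570.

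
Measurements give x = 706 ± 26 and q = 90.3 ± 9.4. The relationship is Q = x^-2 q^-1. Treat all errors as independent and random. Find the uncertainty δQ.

Each factor contributes (exponent × relative error)² to (δQ/Q)²:
  (-2·δx/x)² = (-2×0.0368)² = 0.00542;  (-1·δq/q)² = (-1×0.104)² = 0.0108
δQ/Q = √(0.0163) = 0.128
Q = 2.22e-08, so δQ = 0.128 × 2.22e-08 = 2.83e-09.

2.83e-09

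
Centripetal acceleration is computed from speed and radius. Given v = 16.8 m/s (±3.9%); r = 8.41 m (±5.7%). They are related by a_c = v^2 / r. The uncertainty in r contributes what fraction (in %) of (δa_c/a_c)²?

(δa_c/a_c)² = (2·δv/v)² + (-1·δr/r)²
  v term: (2×0.0390)² = 0.00608
  r term: (-1×0.0570)² = 0.00325
Total = 0.00933. Share from r = 0.00325/0.00933 = 0.348.

34.8%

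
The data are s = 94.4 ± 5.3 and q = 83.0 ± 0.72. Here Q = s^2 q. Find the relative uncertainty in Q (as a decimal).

Each factor contributes (exponent × relative error)² to (δQ/Q)²:
  (2·δs/s)² = (2×0.0561)² = 0.0126;  (1·δq/q)² = (1×0.00867)² = 7.53e-05
δQ/Q = √(0.0127) = 0.113

0.113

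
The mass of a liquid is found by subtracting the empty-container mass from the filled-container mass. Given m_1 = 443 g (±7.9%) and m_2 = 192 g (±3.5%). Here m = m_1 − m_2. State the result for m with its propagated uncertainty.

251 ± 35.6 g

Sums and differences: (δm)² = Σ (cᵢ δxᵢ)².
  (δm_1)² = 1220;  (δm_2)² = 45.2
δm = √(1270) = 35.6 g
m = 251 g.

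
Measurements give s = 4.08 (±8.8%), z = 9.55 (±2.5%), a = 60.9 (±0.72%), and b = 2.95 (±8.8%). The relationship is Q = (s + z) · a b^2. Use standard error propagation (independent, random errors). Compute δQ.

1290

Let u = s + z = 13.6. δu = √(δs² + δz²) = √(0.129 + 0.0570) = 0.431, so δu/u = 0.0316.
Q is then a monomial in u, a, b:
δQ/Q = √((δu/u)² + (1·δa/a)² + (2·δb/b)²) = √(0.00100 + 5.18e-05 + 0.0310) = 0.179
Q = 7220, so δQ = 0.179 × 7220 = 1290.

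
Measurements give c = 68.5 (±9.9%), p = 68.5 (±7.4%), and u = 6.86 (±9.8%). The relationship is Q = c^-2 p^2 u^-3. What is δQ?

For a monomial Q ∝ c^-2, p^2, u^-3, fractional errors add in quadrature:
  (-2·δc/c)² = (-2×0.0990)² = 0.0392;  (2·δp/p)² = (2×0.0740)² = 0.0219;  (-3·δu/u)² = (-3×0.0980)² = 0.0864
δQ/Q = √(0.148) = 0.384
Q = 0.00310, so δQ = 0.384 × 0.00310 = 0.00119.

0.00119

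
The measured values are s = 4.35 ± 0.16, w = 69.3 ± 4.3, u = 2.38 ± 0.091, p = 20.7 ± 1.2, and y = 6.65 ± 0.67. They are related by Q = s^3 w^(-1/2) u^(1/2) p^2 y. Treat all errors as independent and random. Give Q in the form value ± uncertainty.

Products/powers → add relative errors in quadrature, weighted by exponent:
  (3·δs/s)² = (3×0.0368)² = 0.0122;  (−½·δw/w)² = (-0.5×0.0620)² = 0.000963;  (½·δu/u)² = (0.5×0.0382)² = 0.000365;  (2·δp/p)² = (2×0.0580)² = 0.0134;  (1·δy/y)² = (1×0.101)² = 0.0102
δQ/Q = √(0.0371) = 0.193
Q = 43500, so δQ = 0.193 × 43500 = 8370.

43500 ± 8370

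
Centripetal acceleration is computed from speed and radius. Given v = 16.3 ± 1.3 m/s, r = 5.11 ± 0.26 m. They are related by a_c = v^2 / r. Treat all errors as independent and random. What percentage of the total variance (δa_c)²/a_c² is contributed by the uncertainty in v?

90.8%

(δa_c/a_c)² = (2·δv/v)² + (-1·δr/r)²
  v term: (2×0.0798)² = 0.0254
  r term: (-1×0.0509)² = 0.00259
Total = 0.0280. Share from v = 0.0254/0.0280 = 0.908.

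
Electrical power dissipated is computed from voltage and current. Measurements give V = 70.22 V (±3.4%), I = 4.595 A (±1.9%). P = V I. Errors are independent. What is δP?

12.6 W

Each factor contributes (exponent × relative error)² to (δP/P)²:
  (1·δV/V)² = (1×0.0340)² = 0.00116;  (1·δI/I)² = (1×0.0190)² = 0.000361
δP/P = √(0.00152) = 0.0389
P = 322.7 W, so δP = 0.0389 × 322.7 = 12.6 W.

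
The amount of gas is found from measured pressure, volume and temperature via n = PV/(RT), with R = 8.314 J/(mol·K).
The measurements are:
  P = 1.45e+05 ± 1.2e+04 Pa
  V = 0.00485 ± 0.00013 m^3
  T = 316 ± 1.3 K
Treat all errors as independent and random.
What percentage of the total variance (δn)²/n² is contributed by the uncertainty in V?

9.47%

(δn/n)² = (1·δP/P)² + (1·δV/V)² + (-1·δT/T)²
  P term: (1×0.0828)² = 0.00685
  V term: (1×0.0268)² = 0.000718
  T term: (-1×0.00411)² = 1.69e-05
Total = 0.00758. Share from V = 0.000718/0.00758 = 0.0947.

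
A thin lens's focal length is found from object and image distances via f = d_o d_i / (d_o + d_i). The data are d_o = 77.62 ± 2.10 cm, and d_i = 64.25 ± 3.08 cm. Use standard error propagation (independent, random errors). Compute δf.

1.02 cm

∂f/∂d_o = (d_i/(d_o+d_i))² = 0.205;  ∂f/∂d_i = (d_o/(d_o+d_i))² = 0.299
δf = √((∂f/∂d_o · δd_o)² + (∂f/∂d_i · δd_i)²) = √(0.186 + 0.850) = 1.02 cm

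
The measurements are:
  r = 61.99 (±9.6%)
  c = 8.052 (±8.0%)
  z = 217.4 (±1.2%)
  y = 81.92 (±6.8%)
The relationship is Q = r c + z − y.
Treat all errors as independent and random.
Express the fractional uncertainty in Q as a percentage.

Let p = r·c = 499.1. δp/p = √((1·δr/r)² + (1·δc/c)²) = √(0.00922 + 0.00640) = 0.125, so δp = 62.4.
Q = p + z − y: δQ = √(δp² + δz² + δy²) = √(3890 + 6.81 + 31.0) = 62.7
Q = 634.6, so δQ/Q = 62.7/634.6 = 0.0988.

9.88%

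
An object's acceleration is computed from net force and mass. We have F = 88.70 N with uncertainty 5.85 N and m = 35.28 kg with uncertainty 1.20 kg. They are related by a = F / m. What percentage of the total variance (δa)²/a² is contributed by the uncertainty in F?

(δa/a)² = (1·δF/F)² + (-1·δm/m)²
  F term: (1×0.0660)² = 0.00435
  m term: (-1×0.0340)² = 0.00116
Total = 0.00551. Share from F = 0.00435/0.00551 = 0.790.

79.0%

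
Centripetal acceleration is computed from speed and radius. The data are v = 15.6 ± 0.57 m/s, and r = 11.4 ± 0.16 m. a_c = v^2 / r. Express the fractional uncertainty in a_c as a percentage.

7.44%

Each factor contributes (exponent × relative error)² to (δa_c/a_c)²:
  (2·δv/v)² = (2×0.0365)² = 0.00534;  (-1·δr/r)² = (-1×0.0140)² = 0.000197
δa_c/a_c = √(0.00554) = 0.0744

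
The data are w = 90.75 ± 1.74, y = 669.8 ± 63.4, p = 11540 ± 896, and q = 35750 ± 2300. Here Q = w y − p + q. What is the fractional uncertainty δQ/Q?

Let h = w·y = 60780. δh/h = √((1·δw/w)² + (1·δy/y)²) = √(0.000368 + 0.00896) = 0.0966, so δh = 5870.
Q = h − p + q: δQ = √(δh² + δp² + δq²) = √(3.45e+07 + 8.03e+05 + 5.29e+06) = 6370
Q = 84990, so δQ/Q = 6370/84990 = 0.0749.

0.0749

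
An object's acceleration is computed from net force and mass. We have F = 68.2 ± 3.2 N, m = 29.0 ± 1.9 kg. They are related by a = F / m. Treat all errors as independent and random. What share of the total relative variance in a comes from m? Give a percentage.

(δa/a)² = (1·δF/F)² + (-1·δm/m)²
  F term: (1×0.0469)² = 0.00220
  m term: (-1×0.0655)² = 0.00429
Total = 0.00649. Share from m = 0.00429/0.00649 = 0.661.

66.1%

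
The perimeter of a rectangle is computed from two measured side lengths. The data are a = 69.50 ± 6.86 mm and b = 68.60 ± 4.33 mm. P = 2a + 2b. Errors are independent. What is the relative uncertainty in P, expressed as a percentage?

Each term contributes (cᵢ δxᵢ)² to (δP)²:
  (2·δa)² = 188;  (2·δb)² = 75.0
δP = √(263) = 16.2 mm
P = 276.2 mm, so δP/P = 16.2/276.2 = 0.0587.

5.87%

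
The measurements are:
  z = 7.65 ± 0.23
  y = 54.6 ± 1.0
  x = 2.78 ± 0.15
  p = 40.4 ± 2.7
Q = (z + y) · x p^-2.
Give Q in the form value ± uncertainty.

Let u = z + y = 62.2. δu = √(δz² + δy²) = √(0.0529 + 1.00) = 1.03, so δu/u = 0.0165.
Q is then a monomial in u, x, p:
δQ/Q = √((δu/u)² + (1·δx/x)² + (-2·δp/p)²) = √(0.000272 + 0.00291 + 0.0179) = 0.145
Q = 0.106, so δQ = 0.145 × 0.106 = 0.0154.

0.106 ± 0.0154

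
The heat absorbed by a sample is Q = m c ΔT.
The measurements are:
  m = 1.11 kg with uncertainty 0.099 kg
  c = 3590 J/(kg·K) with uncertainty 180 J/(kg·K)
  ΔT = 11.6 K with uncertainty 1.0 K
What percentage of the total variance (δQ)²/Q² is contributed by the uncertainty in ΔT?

(δQ/Q)² = (1·δm/m)² + (1·δc/c)² + (1·δΔT/ΔT)²
  m term: (1×0.0892)² = 0.00795
  c term: (1×0.0501)² = 0.00251
  ΔT term: (1×0.0862)² = 0.00743
Total = 0.0179. Share from ΔT = 0.00743/0.0179 = 0.415.

41.5%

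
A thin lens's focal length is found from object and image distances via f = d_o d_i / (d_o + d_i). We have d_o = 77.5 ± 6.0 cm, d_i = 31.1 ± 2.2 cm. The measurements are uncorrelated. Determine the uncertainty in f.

∂f/∂d_o = (d_i/(d_o+d_i))² = 0.0820;  ∂f/∂d_i = (d_o/(d_o+d_i))² = 0.509
δf = √((∂f/∂d_o · δd_o)² + (∂f/∂d_i · δd_i)²) = √(0.242 + 1.26) = 1.22 cm

1.22 cm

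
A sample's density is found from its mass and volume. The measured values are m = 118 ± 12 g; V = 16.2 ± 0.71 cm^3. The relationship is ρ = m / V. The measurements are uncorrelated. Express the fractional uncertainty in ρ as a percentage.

Relative error in a monomial: (δρ/ρ)² = Σ (nᵢ · δxᵢ/xᵢ)².
  (1·δm/m)² = (1×0.102)² = 0.0103;  (-1·δV/V)² = (-1×0.0438)² = 0.00192
δρ/ρ = √(0.0123) = 0.111

11.1%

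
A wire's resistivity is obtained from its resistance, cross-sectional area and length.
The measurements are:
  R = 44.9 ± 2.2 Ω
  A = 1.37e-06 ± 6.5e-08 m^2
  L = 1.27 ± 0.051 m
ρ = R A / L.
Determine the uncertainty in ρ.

ρ is a product of powers, so relative uncertainties combine in quadrature:
  (1·δR/R)² = (1×0.0490)² = 0.00240;  (1·δA/A)² = (1×0.0474)² = 0.00225;  (-1·δL/L)² = (-1×0.0402)² = 0.00161
δρ/ρ = √(0.00626) = 0.0791
ρ = 4.84e-05 Ω·m, so δρ = 0.0791 × 4.84e-05 = 3.83e-06 Ω·m.

3.83e-06 Ω·m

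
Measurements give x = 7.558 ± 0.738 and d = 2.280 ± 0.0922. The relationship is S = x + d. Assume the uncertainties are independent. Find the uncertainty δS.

Sums and differences: (δS)² = Σ (cᵢ δxᵢ)².
  (δx)² = 0.545;  (δd)² = 0.00850
δS = √(0.553) = 0.744

0.744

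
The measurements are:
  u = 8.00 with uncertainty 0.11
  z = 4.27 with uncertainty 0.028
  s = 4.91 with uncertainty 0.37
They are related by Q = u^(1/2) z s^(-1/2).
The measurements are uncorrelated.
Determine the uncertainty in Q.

0.212

For a monomial Q ∝ u^(1/2), z, s^(-1/2), fractional errors add in quadrature:
  (½·δu/u)² = (0.5×0.0138)² = 4.73e-05;  (1·δz/z)² = (1×0.00656)² = 4.3e-05;  (−½·δs/s)² = (-0.5×0.0754)² = 0.00142
δQ/Q = √(0.00151) = 0.0389
Q = 5.45, so δQ = 0.0389 × 5.45 = 0.212.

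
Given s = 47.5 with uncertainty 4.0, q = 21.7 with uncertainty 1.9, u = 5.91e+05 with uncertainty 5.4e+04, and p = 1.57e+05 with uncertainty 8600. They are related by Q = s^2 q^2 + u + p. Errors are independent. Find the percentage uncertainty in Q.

Let w = s^2·q^2 = 1.06e+06. δw/w = √((2·δs/s)² + (2·δq/q)²) = √(0.0284 + 0.0307) = 0.243, so δw = 2.58e+05.
Q = w + u + p: δQ = √(δw² + δu² + δp²) = √(6.66e+10 + 2.92e+09 + 7.4e+07) = 2.64e+05
Q = 1.81e+06, so δQ/Q = 2.64e+05/1.81e+06 = 0.146.

14.6%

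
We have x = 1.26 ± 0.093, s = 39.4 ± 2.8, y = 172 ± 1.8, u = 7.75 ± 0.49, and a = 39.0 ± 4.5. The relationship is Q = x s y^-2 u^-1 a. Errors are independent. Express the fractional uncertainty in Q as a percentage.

Each factor contributes (exponent × relative error)² to (δQ/Q)²:
  (1·δx/x)² = (1×0.0738)² = 0.00545;  (1·δs/s)² = (1×0.0711)² = 0.00505;  (-2·δy/y)² = (-2×0.0105)² = 0.000438;  (-1·δu/u)² = (-1×0.0632)² = 0.00400;  (1·δa/a)² = (1×0.115)² = 0.0133
δQ/Q = √(0.0282) = 0.168

16.8%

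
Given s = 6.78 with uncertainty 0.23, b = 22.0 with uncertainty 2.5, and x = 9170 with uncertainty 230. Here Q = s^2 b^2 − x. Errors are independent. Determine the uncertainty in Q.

5280

Let p = s^2·b^2 = 22200. δp/p = √((2·δs/s)² + (2·δb/b)²) = √(0.00460 + 0.0517) = 0.237, so δp = 5280.
Q = p − x: δQ = √(δp² + δx²) = √(2.78e+07 + 52900) = 5280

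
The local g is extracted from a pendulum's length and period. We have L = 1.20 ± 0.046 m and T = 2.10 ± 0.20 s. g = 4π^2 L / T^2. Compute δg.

2.09 m/s^2

For a monomial g ∝ L, T^-2, fractional errors add in quadrature:
  (1·δL/L)² = (1×0.0383)² = 0.00147;  (-2·δT/T)² = (-2×0.0952)² = 0.0363
δg/g = √(0.0378) = 0.194
g = 10.7 m/s^2, so δg = 0.194 × 10.7 = 2.09 m/s^2.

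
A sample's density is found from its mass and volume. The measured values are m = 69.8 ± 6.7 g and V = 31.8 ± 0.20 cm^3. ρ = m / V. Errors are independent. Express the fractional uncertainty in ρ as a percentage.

Since ρ is a product/quotient, work with relative uncertainties:
  (1·δm/m)² = (1×0.0960)² = 0.00921;  (-1·δV/V)² = (-1×0.00629)² = 3.96e-05
δρ/ρ = √(0.00925) = 0.0962

9.62%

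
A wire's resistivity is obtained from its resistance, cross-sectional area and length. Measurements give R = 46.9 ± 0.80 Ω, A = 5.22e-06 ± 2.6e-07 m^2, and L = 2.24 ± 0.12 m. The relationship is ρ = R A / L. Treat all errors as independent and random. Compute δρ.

8.21e-06 Ω·m

Each factor contributes (exponent × relative error)² to (δρ/ρ)²:
  (1·δR/R)² = (1×0.0171)² = 0.000291;  (1·δA/A)² = (1×0.0498)² = 0.00248;  (-1·δL/L)² = (-1×0.0536)² = 0.00287
δρ/ρ = √(0.00564) = 0.0751
ρ = 0.000109 Ω·m, so δρ = 0.0751 × 0.000109 = 8.21e-06 Ω·m.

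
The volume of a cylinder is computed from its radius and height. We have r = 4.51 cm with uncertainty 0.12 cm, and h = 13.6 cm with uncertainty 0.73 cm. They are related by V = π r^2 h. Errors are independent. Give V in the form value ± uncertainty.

For a monomial V ∝ r^2, h, fractional errors add in quadrature:
  (2·δr/r)² = (2×0.0266)² = 0.00283;  (1·δh/h)² = (1×0.0537)² = 0.00288
δV/V = √(0.00571) = 0.0756
V = 869 cm^3, so δV = 0.0756 × 869 = 65.7 cm^3.

869 ± 65.7 cm^3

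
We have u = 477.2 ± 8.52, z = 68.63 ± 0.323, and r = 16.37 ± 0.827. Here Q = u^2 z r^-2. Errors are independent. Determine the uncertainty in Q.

Each factor contributes (exponent × relative error)² to (δQ/Q)²:
  (2·δu/u)² = (2×0.0179)² = 0.00128;  (1·δz/z)² = (1×0.00471)² = 2.22e-05;  (-2·δr/r)² = (-2×0.0505)² = 0.0102
δQ/Q = √(0.0115) = 0.107
Q = 58320, so δQ = 0.107 × 58320 = 6260.

6260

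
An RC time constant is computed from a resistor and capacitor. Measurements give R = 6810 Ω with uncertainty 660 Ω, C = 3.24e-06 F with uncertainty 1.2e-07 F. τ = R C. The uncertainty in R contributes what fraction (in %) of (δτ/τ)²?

87.3%

(δτ/τ)² = (1·δR/R)² + (1·δC/C)²
  R term: (1×0.0969)² = 0.00939
  C term: (1×0.0370)² = 0.00137
Total = 0.0108. Share from R = 0.00939/0.0108 = 0.873.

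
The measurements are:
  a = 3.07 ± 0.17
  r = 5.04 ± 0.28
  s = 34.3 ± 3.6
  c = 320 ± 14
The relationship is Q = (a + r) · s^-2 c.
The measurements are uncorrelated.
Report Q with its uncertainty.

2.21 ± 0.481

Let u = a + r = 8.11. δu = √(δa² + δr²) = √(0.0289 + 0.0784) = 0.328, so δu/u = 0.0404.
Q is then a monomial in u, s, c:
δQ/Q = √((δu/u)² + (-2·δs/s)² + (1·δc/c)²) = √(0.00163 + 0.0441 + 0.00191) = 0.218
Q = 2.21, so δQ = 0.218 × 2.21 = 0.481.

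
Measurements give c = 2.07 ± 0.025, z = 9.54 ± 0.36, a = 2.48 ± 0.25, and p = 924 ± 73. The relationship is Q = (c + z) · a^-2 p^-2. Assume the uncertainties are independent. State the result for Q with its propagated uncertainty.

(2.21 ± 0.571) × 10^-6

Let u = c + z = 11.6. δu = √(δc² + δz²) = √(0.000625 + 0.130) = 0.361, so δu/u = 0.0311.
Q is then a monomial in u, a, p:
δQ/Q = √((δu/u)² + (-2·δa/a)² + (-2·δp/p)²) = √(0.000966 + 0.0406 + 0.0250) = 0.258
Q = 2.21e-06, so δQ = 0.258 × 2.21e-06 = 5.71e-07.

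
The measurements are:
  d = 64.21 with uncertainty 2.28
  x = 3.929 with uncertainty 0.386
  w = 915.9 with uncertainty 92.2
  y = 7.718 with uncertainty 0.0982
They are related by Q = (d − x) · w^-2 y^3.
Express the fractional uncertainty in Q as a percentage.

20.8%

Let u = d − x = 60.28. δu = √(δd² + δx²) = √(5.20 + 0.149) = 2.31, so δu/u = 0.0384.
Q is then a monomial in u, w, y:
δQ/Q = √((δu/u)² + (-2·δw/w)² + (3·δy/y)²) = √(0.00147 + 0.0405 + 0.00146) = 0.208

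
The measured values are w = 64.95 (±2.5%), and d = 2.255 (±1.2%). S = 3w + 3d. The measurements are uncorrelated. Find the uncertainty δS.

4.87

Absolute uncertainties add in quadrature for a linear combination:
  (3·δw)² = 23.7;  (3·δd)² = 0.00659
δS = √(23.7) = 4.87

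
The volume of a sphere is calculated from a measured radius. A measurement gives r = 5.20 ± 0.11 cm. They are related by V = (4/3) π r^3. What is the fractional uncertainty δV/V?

Each factor contributes (exponent × relative error)² to (δV/V)²:
  (3·δr/r)² = (3×0.0212)² = 0.00403
δV/V = √(0.00403) = 0.0635

0.0635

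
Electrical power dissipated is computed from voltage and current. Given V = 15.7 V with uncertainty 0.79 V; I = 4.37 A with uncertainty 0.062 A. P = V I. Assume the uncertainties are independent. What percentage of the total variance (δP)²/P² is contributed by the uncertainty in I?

(δP/P)² = (1·δV/V)² + (1·δI/I)²
  V term: (1×0.0503)² = 0.00253
  I term: (1×0.0142)² = 0.000201
Total = 0.00273. Share from I = 0.000201/0.00273 = 0.0736.

7.36%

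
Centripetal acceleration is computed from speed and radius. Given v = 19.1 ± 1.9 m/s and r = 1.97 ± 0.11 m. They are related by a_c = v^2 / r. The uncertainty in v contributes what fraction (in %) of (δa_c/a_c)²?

(δa_c/a_c)² = (2·δv/v)² + (-1·δr/r)²
  v term: (2×0.0995)² = 0.0396
  r term: (-1×0.0558)² = 0.00312
Total = 0.0427. Share from v = 0.0396/0.0427 = 0.927.

92.7%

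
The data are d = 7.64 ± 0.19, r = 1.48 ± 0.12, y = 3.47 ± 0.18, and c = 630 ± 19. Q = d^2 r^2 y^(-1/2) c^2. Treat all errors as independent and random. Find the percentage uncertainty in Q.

Products/powers → add relative errors in quadrature, weighted by exponent:
  (2·δd/d)² = (2×0.0249)² = 0.00247;  (2·δr/r)² = (2×0.0811)² = 0.0263;  (−½·δy/y)² = (-0.5×0.0519)² = 0.000673;  (2·δc/c)² = (2×0.0302)² = 0.00364
δQ/Q = √(0.0331) = 0.182

18.2%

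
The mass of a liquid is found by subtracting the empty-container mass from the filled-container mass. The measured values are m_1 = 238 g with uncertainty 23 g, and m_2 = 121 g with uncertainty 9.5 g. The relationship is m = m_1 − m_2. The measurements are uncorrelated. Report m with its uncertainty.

For a sum/difference, combine absolute errors in quadrature:
  (δm_1)² = 529;  (δm_2)² = 90.2
δm = √(619) = 24.9 g
m = 117 g.

117 ± 24.9 g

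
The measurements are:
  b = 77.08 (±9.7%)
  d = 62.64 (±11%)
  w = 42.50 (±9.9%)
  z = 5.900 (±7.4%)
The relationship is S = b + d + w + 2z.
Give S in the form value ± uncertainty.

Sums and differences: (δS)² = Σ (cᵢ δxᵢ)².
  (δb)² = 55.9;  (δd)² = 47.5;  (δw)² = 17.7;  (2·δz)² = 0.762
δS = √(122) = 11.0
S = 194.0.

194.0 ± 11.0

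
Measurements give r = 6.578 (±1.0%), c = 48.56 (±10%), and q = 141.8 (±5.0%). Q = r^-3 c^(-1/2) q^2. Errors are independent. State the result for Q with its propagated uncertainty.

Each factor contributes (exponent × relative error)² to (δQ/Q)²:
  (-3·δr/r)² = (-3×0.0100)² = 0.000900;  (−½·δc/c)² = (-0.5×0.100)² = 0.00250;  (2·δq/q)² = (2×0.0500)² = 0.0100
δQ/Q = √(0.0134) = 0.116
Q = 10.14, so δQ = 0.116 × 10.14 = 1.17.

10.14 ± 1.17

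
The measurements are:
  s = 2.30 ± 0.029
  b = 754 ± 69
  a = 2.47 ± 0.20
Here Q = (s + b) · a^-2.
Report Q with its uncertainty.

Let u = s + b = 756. δu = √(δs² + δb²) = √(0.000841 + 4760) = 69.0, so δu/u = 0.0912.
Q is then a monomial in u, a:
δQ/Q = √((δu/u)² + (-2·δa/a)²) = √(0.00832 + 0.0262) = 0.186
Q = 124, so δQ = 0.186 × 124 = 23.0.

124 ± 23.0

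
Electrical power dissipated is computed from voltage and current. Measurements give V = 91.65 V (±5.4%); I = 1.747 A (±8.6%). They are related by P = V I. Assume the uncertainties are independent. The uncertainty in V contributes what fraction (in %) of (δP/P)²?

(δP/P)² = (1·δV/V)² + (1·δI/I)²
  V term: (1×0.0540)² = 0.00292
  I term: (1×0.0860)² = 0.00740
Total = 0.0103. Share from V = 0.00292/0.0103 = 0.283.

28.3%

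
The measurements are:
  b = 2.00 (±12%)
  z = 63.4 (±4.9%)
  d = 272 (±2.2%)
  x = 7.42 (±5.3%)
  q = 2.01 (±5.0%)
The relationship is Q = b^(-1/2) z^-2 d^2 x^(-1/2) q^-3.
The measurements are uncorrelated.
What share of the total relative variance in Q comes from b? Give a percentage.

9.39%

(δQ/Q)² = (−½·δb/b)² + (-2·δz/z)² + (2·δd/d)² + (−½·δx/x)² + (-3·δq/q)²
  b term: (-0.5×0.120)² = 0.00360
  z term: (-2×0.0490)² = 0.00960
  d term: (2×0.0220)² = 0.00194
  x term: (-0.5×0.0530)² = 0.000702
  q term: (-3×0.0500)² = 0.0225
Total = 0.0383. Share from b = 0.00360/0.0383 = 0.0939.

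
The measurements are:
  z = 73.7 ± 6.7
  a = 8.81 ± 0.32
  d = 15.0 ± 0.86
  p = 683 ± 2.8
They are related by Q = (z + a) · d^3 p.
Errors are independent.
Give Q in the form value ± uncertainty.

Let u = z + a = 82.5. δu = √(δz² + δa²) = √(44.9 + 0.102) = 6.71, so δu/u = 0.0813.
Q is then a monomial in u, d, p:
δQ/Q = √((δu/u)² + (3·δd/d)² + (1·δp/p)²) = √(0.00661 + 0.0296 + 1.68e-05) = 0.190
Q = 1.9e+08, so δQ = 0.190 × 1.9e+08 = 3.62e+07.

(1.90 ± 0.362) × 10^8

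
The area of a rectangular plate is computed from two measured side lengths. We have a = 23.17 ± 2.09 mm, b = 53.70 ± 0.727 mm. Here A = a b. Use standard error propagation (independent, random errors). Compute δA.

Each factor contributes (exponent × relative error)² to (δA/A)²:
  (1·δa/a)² = (1×0.0902)² = 0.00814;  (1·δb/b)² = (1×0.0135)² = 0.000183
δA/A = √(0.00832) = 0.0912
A = 1244 mm^2, so δA = 0.0912 × 1244 = 113 mm^2.

113 mm^2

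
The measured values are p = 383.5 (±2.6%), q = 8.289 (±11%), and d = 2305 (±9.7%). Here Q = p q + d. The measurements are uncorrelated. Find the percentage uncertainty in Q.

7.72%

Let w = p·q = 3179. δw/w = √((1·δp/p)² + (1·δq/q)²) = √(0.000676 + 0.0121) = 0.113, so δw = 359.
Q = w + d: δQ = √(δw² + δd²) = √(1.29e+05 + 50000) = 423
Q = 5484, so δQ/Q = 423/5484 = 0.0772.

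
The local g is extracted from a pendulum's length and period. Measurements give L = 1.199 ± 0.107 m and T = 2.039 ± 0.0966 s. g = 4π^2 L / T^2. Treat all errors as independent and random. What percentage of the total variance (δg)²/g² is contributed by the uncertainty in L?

(δg/g)² = (1·δL/L)² + (-2·δT/T)²
  L term: (1×0.0892)² = 0.00796
  T term: (-2×0.0474)² = 0.00898
Total = 0.0169. Share from L = 0.00796/0.0169 = 0.470.

47.0%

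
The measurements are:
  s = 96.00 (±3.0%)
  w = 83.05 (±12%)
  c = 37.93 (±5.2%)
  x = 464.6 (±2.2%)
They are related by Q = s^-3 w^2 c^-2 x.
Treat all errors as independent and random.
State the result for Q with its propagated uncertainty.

0.002518 ± 0.000699

Products/powers → add relative errors in quadrature, weighted by exponent:
  (-3·δs/s)² = (-3×0.0300)² = 0.00810;  (2·δw/w)² = (2×0.120)² = 0.0576;  (-2·δc/c)² = (-2×0.0520)² = 0.0108;  (1·δx/x)² = (1×0.0220)² = 0.000484
δQ/Q = √(0.0770) = 0.277
Q = 0.002518, so δQ = 0.277 × 0.002518 = 0.000699.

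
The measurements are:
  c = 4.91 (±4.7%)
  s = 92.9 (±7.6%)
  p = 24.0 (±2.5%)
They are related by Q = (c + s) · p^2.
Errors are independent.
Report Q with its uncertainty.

Let u = c + s = 97.8. δu = √(δc² + δs²) = √(0.0533 + 49.8) = 7.06, so δu/u = 0.0722.
Q is then a monomial in u, p:
δQ/Q = √((δu/u)² + (2·δp/p)²) = √(0.00522 + 0.00250) = 0.0878
Q = 56300, so δQ = 0.0878 × 56300 = 4950.

56300 ± 4950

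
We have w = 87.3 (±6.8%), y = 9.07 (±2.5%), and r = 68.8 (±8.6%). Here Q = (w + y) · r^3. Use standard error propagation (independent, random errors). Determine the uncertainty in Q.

Let u = w + y = 96.4. δu = √(δw² + δy²) = √(35.2 + 0.0514) = 5.94, so δu/u = 0.0616.
Q is then a monomial in u, r:
δQ/Q = √((δu/u)² + (3·δr/r)²) = √(0.00380 + 0.0666) = 0.265
Q = 3.14e+07, so δQ = 0.265 × 3.14e+07 = 8.32e+06.

8.32e+06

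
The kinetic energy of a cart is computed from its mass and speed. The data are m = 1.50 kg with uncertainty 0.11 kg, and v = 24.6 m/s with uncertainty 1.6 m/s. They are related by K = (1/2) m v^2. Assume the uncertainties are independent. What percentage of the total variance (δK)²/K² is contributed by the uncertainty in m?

(δK/K)² = (1·δm/m)² + (2·δv/v)²
  m term: (1×0.0733)² = 0.00538
  v term: (2×0.0650)² = 0.0169
Total = 0.0223. Share from m = 0.00538/0.0223 = 0.241.

24.1%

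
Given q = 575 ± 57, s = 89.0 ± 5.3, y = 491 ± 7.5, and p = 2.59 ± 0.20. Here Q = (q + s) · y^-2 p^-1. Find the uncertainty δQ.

Let u = q + s = 664. δu = √(δq² + δs²) = √(3250 + 28.1) = 57.2, so δu/u = 0.0862.
Q is then a monomial in u, y, p:
δQ/Q = √((δu/u)² + (-2·δy/y)² + (-1·δp/p)²) = √(0.00743 + 0.000933 + 0.00596) = 0.120
Q = 0.00106, so δQ = 0.120 × 0.00106 = 0.000127.

0.000127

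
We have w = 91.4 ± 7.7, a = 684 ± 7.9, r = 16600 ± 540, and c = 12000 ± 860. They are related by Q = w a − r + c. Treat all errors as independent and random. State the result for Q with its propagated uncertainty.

Let p = w·a = 62500. δp/p = √((1·δw/w)² + (1·δa/a)²) = √(0.00710 + 0.000133) = 0.0850, so δp = 5320.
Q = p − r + c: δQ = √(δp² + δr² + δc²) = √(2.83e+07 + 2.92e+05 + 7.4e+05) = 5410
Q = 57900.

57900 ± 5410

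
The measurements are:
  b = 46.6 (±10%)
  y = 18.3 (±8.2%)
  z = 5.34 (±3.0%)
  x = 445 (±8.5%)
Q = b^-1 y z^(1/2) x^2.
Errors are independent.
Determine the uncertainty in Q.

Q is a product of powers, so relative uncertainties combine in quadrature:
  (-1·δb/b)² = (-1×0.100)² = 0.0100;  (1·δy/y)² = (1×0.0820)² = 0.00672;  (½·δz/z)² = (0.5×0.0300)² = 0.000225;  (2·δx/x)² = (2×0.0850)² = 0.0289
δQ/Q = √(0.0458) = 0.214
Q = 1.8e+05, so δQ = 0.214 × 1.8e+05 = 38500.

38500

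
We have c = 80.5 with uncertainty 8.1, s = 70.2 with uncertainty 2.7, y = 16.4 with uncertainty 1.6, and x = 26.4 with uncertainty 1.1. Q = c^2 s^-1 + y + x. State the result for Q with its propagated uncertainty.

Let p = c^2·s^-1 = 92.3. δp/p = √((2·δc/c)² + (-1·δs/s)²) = √(0.0405 + 0.00148) = 0.205, so δp = 18.9.
Q = p + y + x: δQ = √(δp² + δy² + δx²) = √(358 + 2.56 + 1.21) = 19.0
Q = 135.

135 ± 19.0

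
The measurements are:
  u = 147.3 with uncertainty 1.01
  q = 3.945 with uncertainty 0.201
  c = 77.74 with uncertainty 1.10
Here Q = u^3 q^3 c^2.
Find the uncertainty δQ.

1.86e+11

Relative error in a monomial: (δQ/Q)² = Σ (nᵢ · δxᵢ/xᵢ)².
  (3·δu/u)² = (3×0.00686)² = 0.000423;  (3·δq/q)² = (3×0.0510)² = 0.0234;  (2·δc/c)² = (2×0.0141)² = 0.000801
δQ/Q = √(0.0246) = 0.157
Q = 1.186e+12, so δQ = 0.157 × 1.186e+12 = 1.86e+11.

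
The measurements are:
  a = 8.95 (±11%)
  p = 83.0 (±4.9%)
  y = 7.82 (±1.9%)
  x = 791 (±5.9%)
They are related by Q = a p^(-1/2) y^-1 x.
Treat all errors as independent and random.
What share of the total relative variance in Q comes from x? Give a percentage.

(δQ/Q)² = (1·δa/a)² + (−½·δp/p)² + (-1·δy/y)² + (1·δx/x)²
  a term: (1×0.110)² = 0.0121
  p term: (-0.5×0.0490)² = 0.000600
  y term: (-1×0.0190)² = 0.000361
  x term: (1×0.0590)² = 0.00348
Total = 0.0165. Share from x = 0.00348/0.0165 = 0.210.

21.0%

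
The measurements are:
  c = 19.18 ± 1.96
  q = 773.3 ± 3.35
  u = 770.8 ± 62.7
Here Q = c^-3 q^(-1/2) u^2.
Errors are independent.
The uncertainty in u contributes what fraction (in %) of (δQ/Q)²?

(δQ/Q)² = (-3·δc/c)² + (−½·δq/q)² + (2·δu/u)²
  c term: (-3×0.102)² = 0.0940
  q term: (-0.5×0.00433)² = 4.69e-06
  u term: (2×0.0813)² = 0.0265
Total = 0.120. Share from u = 0.0265/0.120 = 0.220.

22.0%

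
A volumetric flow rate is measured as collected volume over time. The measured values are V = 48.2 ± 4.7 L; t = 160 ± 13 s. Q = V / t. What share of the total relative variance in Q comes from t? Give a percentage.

(δQ/Q)² = (1·δV/V)² + (-1·δt/t)²
  V term: (1×0.0975)² = 0.00951
  t term: (-1×0.0813)² = 0.00660
Total = 0.0161. Share from t = 0.00660/0.0161 = 0.410.

41.0%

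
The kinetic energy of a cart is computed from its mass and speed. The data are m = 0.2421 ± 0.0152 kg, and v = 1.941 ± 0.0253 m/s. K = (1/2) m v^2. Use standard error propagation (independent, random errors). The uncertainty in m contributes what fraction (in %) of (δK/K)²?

85.3%

(δK/K)² = (1·δm/m)² + (2·δv/v)²
  m term: (1×0.0628)² = 0.00394
  v term: (2×0.0130)² = 0.000680
Total = 0.00462. Share from m = 0.00394/0.00462 = 0.853.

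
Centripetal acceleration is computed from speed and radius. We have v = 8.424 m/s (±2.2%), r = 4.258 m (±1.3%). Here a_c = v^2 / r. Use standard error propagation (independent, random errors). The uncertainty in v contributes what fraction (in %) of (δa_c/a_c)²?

92.0%

(δa_c/a_c)² = (2·δv/v)² + (-1·δr/r)²
  v term: (2×0.0220)² = 0.00194
  r term: (-1×0.0130)² = 0.000169
Total = 0.00211. Share from v = 0.00194/0.00211 = 0.920.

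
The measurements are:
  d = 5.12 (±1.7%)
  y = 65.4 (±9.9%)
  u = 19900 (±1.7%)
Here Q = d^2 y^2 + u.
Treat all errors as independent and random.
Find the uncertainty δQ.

22500

Let p = d^2·y^2 = 1.12e+05. δp/p = √((2·δd/d)² + (2·δy/y)²) = √(0.00116 + 0.0392) = 0.201, so δp = 22500.
Q = p + u: δQ = √(δp² + δu²) = √(5.07e+08 + 1.14e+05) = 22500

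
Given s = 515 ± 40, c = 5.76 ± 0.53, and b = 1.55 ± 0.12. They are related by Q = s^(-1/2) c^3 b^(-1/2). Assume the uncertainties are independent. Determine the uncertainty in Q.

Each factor contributes (exponent × relative error)² to (δQ/Q)²:
  (−½·δs/s)² = (-0.5×0.0777)² = 0.00151;  (3·δc/c)² = (3×0.0920)² = 0.0762;  (−½·δb/b)² = (-0.5×0.0774)² = 0.00150
δQ/Q = √(0.0792) = 0.281
Q = 6.76, so δQ = 0.281 × 6.76 = 1.90.

1.90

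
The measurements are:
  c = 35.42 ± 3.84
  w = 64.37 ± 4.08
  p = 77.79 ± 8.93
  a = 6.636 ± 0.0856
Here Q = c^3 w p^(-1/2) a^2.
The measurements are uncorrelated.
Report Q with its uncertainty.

Products/powers → add relative errors in quadrature, weighted by exponent:
  (3·δc/c)² = (3×0.108)² = 0.106;  (1·δw/w)² = (1×0.0634)² = 0.00402;  (−½·δp/p)² = (-0.5×0.115)² = 0.00329;  (2·δa/a)² = (2×0.0129)² = 0.000666
δQ/Q = √(0.114) = 0.337
Q = 1.428e+07, so δQ = 0.337 × 1.428e+07 = 4.82e+06.

(1.428 ± 0.482) × 10^7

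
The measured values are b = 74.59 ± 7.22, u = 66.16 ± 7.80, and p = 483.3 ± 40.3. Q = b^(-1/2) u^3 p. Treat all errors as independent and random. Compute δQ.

For a monomial Q ∝ b^(-1/2), u^3, p, fractional errors add in quadrature:
  (−½·δb/b)² = (-0.5×0.0968)² = 0.00234;  (3·δu/u)² = (3×0.118)² = 0.125;  (1·δp/p)² = (1×0.0834)² = 0.00695
δQ/Q = √(0.134) = 0.367
Q = 1.621e+07, so δQ = 0.367 × 1.621e+07 = 5.94e+06.

5.94e+06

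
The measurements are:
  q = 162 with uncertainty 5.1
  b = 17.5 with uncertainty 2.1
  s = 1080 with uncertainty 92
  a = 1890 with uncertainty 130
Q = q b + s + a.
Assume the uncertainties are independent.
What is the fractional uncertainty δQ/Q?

0.0665

Let p = q·b = 2840. δp/p = √((1·δq/q)² + (1·δb/b)²) = √(0.000991 + 0.0144) = 0.124, so δp = 352.
Q = p + s + a: δQ = √(δp² + δs² + δa²) = √(1.24e+05 + 8460 + 16900) = 386
Q = 5800, so δQ/Q = 386/5800 = 0.0665.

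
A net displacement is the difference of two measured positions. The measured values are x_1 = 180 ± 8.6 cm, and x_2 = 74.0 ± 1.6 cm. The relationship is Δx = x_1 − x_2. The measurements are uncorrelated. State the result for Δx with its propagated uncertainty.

106 ± 8.75 cm

Δx is a linear combination, so absolute uncertainties add in quadrature:
  (δx_1)² = 74.0;  (δx_2)² = 2.56
δΔx = √(76.5) = 8.75 cm
Δx = 106 cm.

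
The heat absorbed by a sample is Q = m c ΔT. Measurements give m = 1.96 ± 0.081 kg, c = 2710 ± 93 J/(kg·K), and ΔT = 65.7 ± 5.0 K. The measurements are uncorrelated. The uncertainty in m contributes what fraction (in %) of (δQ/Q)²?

19.7%

(δQ/Q)² = (1·δm/m)² + (1·δc/c)² + (1·δΔT/ΔT)²
  m term: (1×0.0413)² = 0.00171
  c term: (1×0.0343)² = 0.00118
  ΔT term: (1×0.0761)² = 0.00579
Total = 0.00868. Share from m = 0.00171/0.00868 = 0.197.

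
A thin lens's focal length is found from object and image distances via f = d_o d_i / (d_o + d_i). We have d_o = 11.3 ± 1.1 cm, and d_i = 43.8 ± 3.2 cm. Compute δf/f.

0.0788

∂f/∂d_o = (d_i/(d_o+d_i))² = 0.632;  ∂f/∂d_i = (d_o/(d_o+d_i))² = 0.0421
δf = √((∂f/∂d_o · δd_o)² + (∂f/∂d_i · δd_i)²) = √(0.483 + 0.0181) = 0.708 cm
f = 8.98 cm, so δf/f = 0.708/8.98 = 0.0788.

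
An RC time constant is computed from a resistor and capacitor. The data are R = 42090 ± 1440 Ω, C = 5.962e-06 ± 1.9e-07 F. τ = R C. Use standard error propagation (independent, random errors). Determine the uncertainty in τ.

Since τ is a product/quotient, work with relative uncertainties:
  (1·δR/R)² = (1×0.0342)² = 0.00117;  (1·δC/C)² = (1×0.0319)² = 0.00102
δτ/τ = √(0.00219) = 0.0468
τ = 0.2509 s, so δτ = 0.0468 × 0.2509 = 0.0117 s.

0.0117 s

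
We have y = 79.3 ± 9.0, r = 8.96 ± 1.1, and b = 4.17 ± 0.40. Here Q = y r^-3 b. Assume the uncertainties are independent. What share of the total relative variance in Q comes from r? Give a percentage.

86.0%

(δQ/Q)² = (1·δy/y)² + (-3·δr/r)² + (1·δb/b)²
  y term: (1×0.113)² = 0.0129
  r term: (-3×0.123)² = 0.136
  b term: (1×0.0959)² = 0.00920
Total = 0.158. Share from r = 0.136/0.158 = 0.860.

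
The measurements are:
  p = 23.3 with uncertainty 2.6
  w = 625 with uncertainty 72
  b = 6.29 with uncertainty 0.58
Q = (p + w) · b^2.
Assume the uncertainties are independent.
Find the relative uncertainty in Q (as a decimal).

0.215

Let u = p + w = 648. δu = √(δp² + δw²) = √(6.76 + 5180) = 72.0, so δu/u = 0.111.
Q is then a monomial in u, b:
δQ/Q = √((δu/u)² + (2·δb/b)²) = √(0.0124 + 0.0340) = 0.215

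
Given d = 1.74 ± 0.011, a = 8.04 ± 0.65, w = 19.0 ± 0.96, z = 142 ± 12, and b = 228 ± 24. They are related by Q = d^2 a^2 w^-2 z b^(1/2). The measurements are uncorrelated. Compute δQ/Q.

Products/powers → add relative errors in quadrature, weighted by exponent:
  (2·δd/d)² = (2×0.00632)² = 0.000160;  (2·δa/a)² = (2×0.0808)² = 0.0261;  (-2·δw/w)² = (-2×0.0505)² = 0.0102;  (1·δz/z)² = (1×0.0845)² = 0.00714;  (½·δb/b)² = (0.5×0.105)² = 0.00277
δQ/Q = √(0.0464) = 0.215

0.215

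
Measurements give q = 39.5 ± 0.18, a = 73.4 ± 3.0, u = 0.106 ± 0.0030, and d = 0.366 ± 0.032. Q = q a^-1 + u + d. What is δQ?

0.0390

Let p = q·a^-1 = 0.538. δp/p = √((1·δq/q)² + (-1·δa/a)²) = √(2.08e-05 + 0.00167) = 0.0411, so δp = 0.0221.
Q = p + u + d: δQ = √(δp² + δu² + δd²) = √(0.000490 + 9e-06 + 0.00102) = 0.0390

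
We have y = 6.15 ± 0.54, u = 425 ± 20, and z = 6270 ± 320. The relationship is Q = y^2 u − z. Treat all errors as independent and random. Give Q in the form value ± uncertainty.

9800 ± 2940

Let p = y^2·u = 16100. δp/p = √((2·δy/y)² + (1·δu/u)²) = √(0.0308 + 0.00221) = 0.182, so δp = 2920.
Q = p − z: δQ = √(δp² + δz²) = √(8.54e+06 + 1.02e+05) = 2940
Q = 9800.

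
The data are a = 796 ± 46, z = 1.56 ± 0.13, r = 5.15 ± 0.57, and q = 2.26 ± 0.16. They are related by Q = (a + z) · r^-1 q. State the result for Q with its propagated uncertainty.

Let u = a + z = 798. δu = √(δa² + δz²) = √(2120 + 0.0169) = 46.0, so δu/u = 0.0577.
Q is then a monomial in u, r, q:
δQ/Q = √((δu/u)² + (-1·δr/r)² + (1·δq/q)²) = √(0.00333 + 0.0122 + 0.00501) = 0.143
Q = 350, so δQ = 0.143 × 350 = 50.2.

350 ± 50.2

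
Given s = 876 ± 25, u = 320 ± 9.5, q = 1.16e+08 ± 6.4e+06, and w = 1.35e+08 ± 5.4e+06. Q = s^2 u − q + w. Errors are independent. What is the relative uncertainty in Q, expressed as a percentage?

6.76%

Let p = s^2·u = 2.46e+08. δp/p = √((2·δs/s)² + (1·δu/u)²) = √(0.00326 + 0.000881) = 0.0643, so δp = 1.58e+07.
Q = p − q + w: δQ = √(δp² + δq² + δw²) = √(2.5e+14 + 4.1e+13 + 2.92e+13) = 1.79e+07
Q = 2.65e+08, so δQ/Q = 1.79e+07/2.65e+08 = 0.0676.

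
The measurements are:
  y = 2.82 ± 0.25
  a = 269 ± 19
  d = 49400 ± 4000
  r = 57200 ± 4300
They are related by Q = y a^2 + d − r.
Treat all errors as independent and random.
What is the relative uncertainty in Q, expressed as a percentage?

Let p = y·a^2 = 2.04e+05. δp/p = √((1·δy/y)² + (2·δa/a)²) = √(0.00786 + 0.0200) = 0.167, so δp = 34000.
Q = p + d − r: δQ = √(δp² + δd² + δr²) = √(1.16e+09 + 1.6e+07 + 1.85e+07) = 34500
Q = 1.96e+05, so δQ/Q = 34500/1.96e+05 = 0.176.

17.6%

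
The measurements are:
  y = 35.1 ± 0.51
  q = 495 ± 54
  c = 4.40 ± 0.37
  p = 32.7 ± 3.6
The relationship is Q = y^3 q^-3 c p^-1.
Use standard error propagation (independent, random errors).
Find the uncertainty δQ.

Each factor contributes (exponent × relative error)² to (δQ/Q)²:
  (3·δy/y)² = (3×0.0145)² = 0.00190;  (-3·δq/q)² = (-3×0.109)² = 0.107;  (1·δc/c)² = (1×0.0841)² = 0.00707;  (-1·δp/p)² = (-1×0.110)² = 0.0121
δQ/Q = √(0.128) = 0.358
Q = 4.8e-05, so δQ = 0.358 × 4.8e-05 = 1.72e-05.

1.72e-05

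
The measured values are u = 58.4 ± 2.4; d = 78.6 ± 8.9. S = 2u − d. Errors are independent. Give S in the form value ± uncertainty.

38.2 ± 10.1

Sums and differences: (δS)² = Σ (cᵢ δxᵢ)².
  (2·δu)² = 23.0;  (δd)² = 79.2
δS = √(102) = 10.1
S = 38.2.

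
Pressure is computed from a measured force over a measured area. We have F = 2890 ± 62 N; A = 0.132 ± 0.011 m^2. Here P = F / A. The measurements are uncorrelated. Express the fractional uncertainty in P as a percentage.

8.61%

For a monomial P ∝ F, A^-1, fractional errors add in quadrature:
  (1·δF/F)² = (1×0.0215)² = 0.000460;  (-1·δA/A)² = (-1×0.0833)² = 0.00694
δP/P = √(0.00740) = 0.0861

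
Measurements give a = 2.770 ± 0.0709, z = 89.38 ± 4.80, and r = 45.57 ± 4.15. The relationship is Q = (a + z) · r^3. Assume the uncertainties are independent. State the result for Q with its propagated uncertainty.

Let u = a + z = 92.15. δu = √(δa² + δz²) = √(0.00503 + 23.0) = 4.80, so δu/u = 0.0521.
Q is then a monomial in u, r:
δQ/Q = √((δu/u)² + (3·δr/r)²) = √(0.00271 + 0.0746) = 0.278
Q = 8.72e+06, so δQ = 0.278 × 8.72e+06 = 2.43e+06.

(8.720 ± 2.43) × 10^6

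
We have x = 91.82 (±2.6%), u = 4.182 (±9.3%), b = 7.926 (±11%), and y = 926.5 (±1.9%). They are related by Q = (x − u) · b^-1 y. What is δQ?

Let w = x − u = 87.64. δw = √(δx² + δu²) = √(5.70 + 0.151) = 2.42, so δw/w = 0.0276.
Q is then a monomial in w, b, y:
δQ/Q = √((δw/w)² + (-1·δb/b)² + (1·δy/y)²) = √(0.000762 + 0.0121 + 0.000361) = 0.115
Q = 10240, so δQ = 0.115 × 10240 = 1180.

1180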